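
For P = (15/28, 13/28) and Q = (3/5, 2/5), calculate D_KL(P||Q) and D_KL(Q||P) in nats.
D_KL(P||Q) = 0.0085, D_KL(Q||P) = 0.0084

KL divergence is not symmetric: D_KL(P||Q) ≠ D_KL(Q||P) in general.

D_KL(P||Q) = 0.0085 nats
D_KL(Q||P) = 0.0084 nats

No, they are not equal!

This asymmetry is why KL divergence is not a true distance metric.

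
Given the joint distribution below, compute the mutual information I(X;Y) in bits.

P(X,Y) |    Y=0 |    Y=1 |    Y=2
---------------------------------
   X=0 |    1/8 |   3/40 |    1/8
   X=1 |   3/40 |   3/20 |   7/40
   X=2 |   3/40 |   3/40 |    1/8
0.0292 bits

Mutual information: I(X;Y) = H(X) + H(Y) - H(X,Y)

Marginals:
P(X) = (13/40, 2/5, 11/40), H(X) = 1.5679 bits
P(Y) = (11/40, 3/10, 17/40), H(Y) = 1.5579 bits

Joint entropy: H(X,Y) = 3.0967 bits

I(X;Y) = 1.5679 + 1.5579 - 3.0967 = 0.0292 bits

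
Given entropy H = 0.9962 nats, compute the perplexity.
2.7080

Perplexity is e^H (or exp(H) for natural log).

H = 0.9962 nats
Perplexity = e^0.9962 = 2.7080

Interpretation: The model's uncertainty is equivalent to choosing uniformly among 2.7 options.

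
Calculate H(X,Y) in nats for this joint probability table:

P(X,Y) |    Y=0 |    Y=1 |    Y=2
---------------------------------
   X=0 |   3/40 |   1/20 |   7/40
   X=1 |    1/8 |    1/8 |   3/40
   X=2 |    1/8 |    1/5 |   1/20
2.0948 nats

Joint entropy is H(X,Y) = -Σ_{x,y} p(x,y) log p(x,y).

Summing over all non-zero entries:
H(X,Y) = -[3/40·log_e(3/40) + 1/20·log_e(1/20) + 7/40·log_e(7/40) + 1/8·log_e(1/8) + 1/8·log_e(1/8) + 3/40·log_e(3/40) + 1/8·log_e(1/8) + 1/5·log_e(1/5) + 1/20·log_e(1/20)]
H(X,Y) = 2.0948 nats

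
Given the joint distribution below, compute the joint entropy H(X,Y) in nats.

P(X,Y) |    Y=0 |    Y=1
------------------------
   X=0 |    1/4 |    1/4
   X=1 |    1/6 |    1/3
1.3580 nats

Joint entropy is H(X,Y) = -Σ_{x,y} p(x,y) log p(x,y).

Summing over all non-zero entries:
H(X,Y) = -[1/4·log_e(1/4) + 1/4·log_e(1/4) + 1/6·log_e(1/6) + 1/3·log_e(1/3)]
H(X,Y) = 1.3580 nats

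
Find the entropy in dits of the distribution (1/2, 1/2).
0.3010 dits

Shannon entropy is H(X) = -Σ p(x) log p(x).

For P = (1/2, 1/2):
H = -1/2 × log_10(1/2) -1/2 × log_10(1/2)
H = 0.3010 dits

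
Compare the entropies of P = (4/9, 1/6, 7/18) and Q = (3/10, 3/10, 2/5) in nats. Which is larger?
Q

Computing entropies in nats:
H(P) = 1.0263
H(Q) = 1.0889

Distribution Q has higher entropy.

Intuition: The distribution closer to uniform (more spread out) has higher entropy.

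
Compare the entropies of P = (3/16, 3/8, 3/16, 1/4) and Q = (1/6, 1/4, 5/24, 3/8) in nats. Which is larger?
P

Computing entropies in nats:
H(P) = 1.3421
H(Q) = 1.3398

Distribution P has higher entropy.

Intuition: The distribution closer to uniform (more spread out) has higher entropy.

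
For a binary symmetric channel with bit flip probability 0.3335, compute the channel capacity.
0.0815 bits

For a binary symmetric channel (BSC) with error probability p:
Capacity C = 1 - H(p) bits per symbol

where H(p) = -p log₂(p) - (1-p) log₂(1-p) is the binary entropy function.

H(0.3335) = 0.9185 bits
C = 1 - 0.9185 = 0.0815 bits per symbol

This means we can reliably transmit up to 0.0815 bits of information per channel use.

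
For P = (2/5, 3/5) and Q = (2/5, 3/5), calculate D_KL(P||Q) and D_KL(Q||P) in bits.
D_KL(P||Q) = 0.0000, D_KL(Q||P) = 0.0000

KL divergence is not symmetric: D_KL(P||Q) ≠ D_KL(Q||P) in general.

D_KL(P||Q) = 0.0000 bits
D_KL(Q||P) = 0.0000 bits

In this case they happen to be equal (to 4 decimal places).

This asymmetry is why KL divergence is not a true distance metric.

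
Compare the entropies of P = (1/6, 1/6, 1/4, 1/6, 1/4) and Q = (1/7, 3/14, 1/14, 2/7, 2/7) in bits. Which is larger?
P

Computing entropies in bits:
H(P) = 2.2925
H(Q) = 2.1820

Distribution P has higher entropy.

Intuition: The distribution closer to uniform (more spread out) has higher entropy.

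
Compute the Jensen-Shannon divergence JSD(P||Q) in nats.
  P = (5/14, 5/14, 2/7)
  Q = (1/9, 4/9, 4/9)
0.0451 nats

Jensen-Shannon divergence is:
JSD(P||Q) = 0.5 × D_KL(P||M) + 0.5 × D_KL(Q||M)
where M = 0.5 × (P + Q) is the mixture distribution.

M = 0.5 × (5/14, 5/14, 2/7) + 0.5 × (1/9, 4/9, 4/9) = (0.234127, 0.400794, 0.365079)

D_KL(P||M) = 0.0396 nats
D_KL(Q||M) = 0.0506 nats

JSD(P||Q) = 0.5 × 0.0396 + 0.5 × 0.0506 = 0.0451 nats

Unlike KL divergence, JSD is symmetric and bounded: 0 ≤ JSD ≤ log(2).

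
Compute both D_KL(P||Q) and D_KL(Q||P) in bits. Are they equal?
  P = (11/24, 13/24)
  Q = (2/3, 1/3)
D_KL(P||Q) = 0.1316, D_KL(Q||P) = 0.1269

KL divergence is not symmetric: D_KL(P||Q) ≠ D_KL(Q||P) in general.

D_KL(P||Q) = 0.1316 bits
D_KL(Q||P) = 0.1269 bits

No, they are not equal!

This asymmetry is why KL divergence is not a true distance metric.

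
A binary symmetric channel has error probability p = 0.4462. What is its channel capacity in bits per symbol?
0.0084 bits

For a binary symmetric channel (BSC) with error probability p:
Capacity C = 1 - H(p) bits per symbol

where H(p) = -p log₂(p) - (1-p) log₂(1-p) is the binary entropy function.

H(0.4462) = 0.9916 bits
C = 1 - 0.9916 = 0.0084 bits per symbol

This means we can reliably transmit up to 0.0084 bits of information per channel use.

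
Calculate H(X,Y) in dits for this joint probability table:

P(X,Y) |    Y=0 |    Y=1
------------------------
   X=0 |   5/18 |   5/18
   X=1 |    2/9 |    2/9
0.5994 dits

Joint entropy is H(X,Y) = -Σ_{x,y} p(x,y) log p(x,y).

Summing over all non-zero entries:
H(X,Y) = -[5/18·log_10(5/18) + 5/18·log_10(5/18) + 2/9·log_10(2/9) + 2/9·log_10(2/9)]
H(X,Y) = 0.5994 dits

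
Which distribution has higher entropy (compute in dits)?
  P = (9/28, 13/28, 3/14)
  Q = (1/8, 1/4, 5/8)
P

Computing entropies in dits:
H(P) = 0.4565
H(Q) = 0.3910

Distribution P has higher entropy.

Intuition: The distribution closer to uniform (more spread out) has higher entropy.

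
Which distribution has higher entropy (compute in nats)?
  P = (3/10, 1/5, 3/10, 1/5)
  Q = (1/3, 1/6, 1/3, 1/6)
P

Computing entropies in nats:
H(P) = 1.3662
H(Q) = 1.3297

Distribution P has higher entropy.

Intuition: The distribution closer to uniform (more spread out) has higher entropy.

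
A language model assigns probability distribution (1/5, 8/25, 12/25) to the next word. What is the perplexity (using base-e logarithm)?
2.8259

Perplexity is e^H (or exp(H) for natural log).

First, H = -Σ p log p = 1.0388 nats
Perplexity = e^1.0388 = 2.8259

Interpretation: The model's uncertainty is equivalent to choosing uniformly among 2.8 options.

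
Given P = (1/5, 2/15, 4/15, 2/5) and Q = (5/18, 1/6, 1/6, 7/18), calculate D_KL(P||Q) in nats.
0.0411 nats

KL divergence: D_KL(P||Q) = Σ p(x) log(p(x)/q(x))

Computing term by term:
  x=0: 1/5 × log_e[(1/5)/(5/18)] = 1/5 × -0.3285 = -0.0657
  x=1: 2/15 × log_e[(2/15)/(1/6)] = 2/15 × -0.2231 = -0.0298
  x=2: 4/15 × log_e[(4/15)/(1/6)] = 4/15 × 0.4700 = 0.1253
  x=3: 2/5 × log_e[(2/5)/(7/18)] = 2/5 × 0.0282 = 0.0113

D_KL(P||Q) = 0.0411 nats

Note: KL divergence is always non-negative and equals 0 iff P = Q.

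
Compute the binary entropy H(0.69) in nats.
0.6191 nats

The binary entropy function is:
H(p) = -p log(p) - (1-p) log(1-p)

H(0.69) = -0.69 × log_e(0.69) - 0.31 × log_e(0.31)
H(0.69) = 0.6191 nats

Note: Binary entropy is maximized at p=0.5 (H=1 bit) and minimized at p=0 or p=1 (H=0).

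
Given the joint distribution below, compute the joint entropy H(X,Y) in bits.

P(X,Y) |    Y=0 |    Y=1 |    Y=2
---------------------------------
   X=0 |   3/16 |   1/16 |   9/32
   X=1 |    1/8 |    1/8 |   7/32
2.4472 bits

Joint entropy is H(X,Y) = -Σ_{x,y} p(x,y) log p(x,y).

Summing over all non-zero entries:
H(X,Y) = -[3/16·log_2(3/16) + 1/16·log_2(1/16) + 9/32·log_2(9/32) + 1/8·log_2(1/8) + 1/8·log_2(1/8) + 7/32·log_2(7/32)]
H(X,Y) = 2.4472 bits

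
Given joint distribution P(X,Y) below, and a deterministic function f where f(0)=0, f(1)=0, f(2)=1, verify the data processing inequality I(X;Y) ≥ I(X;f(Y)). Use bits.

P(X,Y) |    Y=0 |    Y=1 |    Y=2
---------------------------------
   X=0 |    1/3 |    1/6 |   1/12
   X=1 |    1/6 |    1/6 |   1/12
I(X;Y) = 0.0207, I(X;f(Y)) = 0.0041, inequality holds: 0.0207 ≥ 0.0041

Data Processing Inequality: For any Markov chain X → Y → Z, we have I(X;Y) ≥ I(X;Z).

Here Z = f(Y) is a deterministic function of Y, forming X → Y → Z.

Original I(X;Y) = 0.0207 bits

After applying f:
P(X,Z) where Z=f(Y):
- P(X,Z=0) = P(X,Y=0) + P(X,Y=1)
- P(X,Z=1) = P(X,Y=2)

I(X;Z) = I(X;f(Y)) = 0.0041 bits

Verification: 0.0207 ≥ 0.0041 ✓

Information cannot be created by processing; the function f can only lose information about X.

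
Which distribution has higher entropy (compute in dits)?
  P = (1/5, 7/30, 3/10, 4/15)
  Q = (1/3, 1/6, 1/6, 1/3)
P

Computing entropies in dits:
H(P) = 0.5972
H(Q) = 0.5775

Distribution P has higher entropy.

Intuition: The distribution closer to uniform (more spread out) has higher entropy.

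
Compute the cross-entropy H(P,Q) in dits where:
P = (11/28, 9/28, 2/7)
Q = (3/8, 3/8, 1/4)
0.4763 dits

Cross-entropy: H(P,Q) = -Σ p(x) log q(x)

Alternatively: H(P,Q) = H(P) + D_KL(P||Q)
H(P) = 0.4733 dits
D_KL(P||Q) = 0.0030 dits

H(P,Q) = 0.4733 + 0.0030 = 0.4763 dits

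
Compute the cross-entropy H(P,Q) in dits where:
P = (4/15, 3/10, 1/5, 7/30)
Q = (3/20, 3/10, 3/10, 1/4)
0.6216 dits

Cross-entropy: H(P,Q) = -Σ p(x) log q(x)

Alternatively: H(P,Q) = H(P) + D_KL(P||Q)
H(P) = 0.5972 dits
D_KL(P||Q) = 0.0244 dits

H(P,Q) = 0.5972 + 0.0244 = 0.6216 dits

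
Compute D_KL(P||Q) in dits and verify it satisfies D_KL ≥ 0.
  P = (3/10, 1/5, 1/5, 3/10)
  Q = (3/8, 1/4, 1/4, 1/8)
0.0462 dits

KL divergence satisfies the Gibbs inequality: D_KL(P||Q) ≥ 0 for all distributions P, Q.

D_KL(P||Q) = Σ p(x) log(p(x)/q(x))
Term by term:
  x=0: 3/10 × log_10[(3/10)/(3/8)] = -0.0291
  x=1: 1/5 × log_10[(1/5)/(1/4)] = -0.0194
  x=2: 1/5 × log_10[(1/5)/(1/4)] = -0.0194
  x=3: 3/10 × log_10[(3/10)/(1/8)] = 0.1141
D_KL(P||Q) = 0.0462 dits

D_KL(P||Q) = 0.0462 ≥ 0 ✓

This non-negativity is a fundamental property: relative entropy cannot be negative because it measures how different Q is from P.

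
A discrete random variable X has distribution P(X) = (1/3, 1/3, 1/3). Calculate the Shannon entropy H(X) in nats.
1.0986 nats

Shannon entropy is H(X) = -Σ p(x) log p(x).

For P = (1/3, 1/3, 1/3):
H = -1/3 × log_e(1/3) -1/3 × log_e(1/3) -1/3 × log_e(1/3)
H = 1.0986 nats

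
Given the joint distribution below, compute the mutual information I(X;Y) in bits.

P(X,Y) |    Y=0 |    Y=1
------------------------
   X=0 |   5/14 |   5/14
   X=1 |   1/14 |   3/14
0.0391 bits

Mutual information: I(X;Y) = H(X) + H(Y) - H(X,Y)

Marginals:
P(X) = (5/7, 2/7), H(X) = 0.8631 bits
P(Y) = (3/7, 4/7), H(Y) = 0.9852 bits

Joint entropy: H(X,Y) = 1.8092 bits

I(X;Y) = 0.8631 + 0.9852 - 1.8092 = 0.0391 bits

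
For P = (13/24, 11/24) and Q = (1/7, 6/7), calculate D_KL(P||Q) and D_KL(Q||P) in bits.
D_KL(P||Q) = 0.6276, D_KL(Q||P) = 0.4994

KL divergence is not symmetric: D_KL(P||Q) ≠ D_KL(Q||P) in general.

D_KL(P||Q) = 0.6276 bits
D_KL(Q||P) = 0.4994 bits

No, they are not equal!

This asymmetry is why KL divergence is not a true distance metric.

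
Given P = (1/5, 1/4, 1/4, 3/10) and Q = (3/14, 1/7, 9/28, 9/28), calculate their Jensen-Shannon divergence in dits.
0.0043 dits

Jensen-Shannon divergence is:
JSD(P||Q) = 0.5 × D_KL(P||M) + 0.5 × D_KL(Q||M)
where M = 0.5 × (P + Q) is the mixture distribution.

M = 0.5 × (1/5, 1/4, 1/4, 3/10) + 0.5 × (3/14, 1/7, 9/28, 9/28) = (0.207143, 0.196429, 2/7, 0.310714)

D_KL(P||M) = 0.0041 dits
D_KL(Q||M) = 0.0046 dits

JSD(P||Q) = 0.5 × 0.0041 + 0.5 × 0.0046 = 0.0043 dits

Unlike KL divergence, JSD is symmetric and bounded: 0 ≤ JSD ≤ log(2).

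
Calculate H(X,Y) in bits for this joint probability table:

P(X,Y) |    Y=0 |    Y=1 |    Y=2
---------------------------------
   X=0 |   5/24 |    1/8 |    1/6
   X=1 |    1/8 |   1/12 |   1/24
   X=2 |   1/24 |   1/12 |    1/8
3.0069 bits

Joint entropy is H(X,Y) = -Σ_{x,y} p(x,y) log p(x,y).

Summing over all non-zero entries:
H(X,Y) = -[5/24·log_2(5/24) + 1/8·log_2(1/8) + 1/6·log_2(1/6) + 1/8·log_2(1/8) + 1/12·log_2(1/12) + 1/24·log_2(1/24) + 1/24·log_2(1/24) + 1/12·log_2(1/12) + 1/8·log_2(1/8)]
H(X,Y) = 3.0069 bits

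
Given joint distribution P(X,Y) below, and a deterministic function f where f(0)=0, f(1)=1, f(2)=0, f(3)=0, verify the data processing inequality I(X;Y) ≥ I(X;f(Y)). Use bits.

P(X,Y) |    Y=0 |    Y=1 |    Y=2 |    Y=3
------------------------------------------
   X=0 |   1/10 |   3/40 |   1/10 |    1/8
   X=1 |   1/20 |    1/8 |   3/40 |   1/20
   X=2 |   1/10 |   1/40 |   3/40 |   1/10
I(X;Y) = 0.0825, I(X;f(Y)) = 0.0726, inequality holds: 0.0825 ≥ 0.0726

Data Processing Inequality: For any Markov chain X → Y → Z, we have I(X;Y) ≥ I(X;Z).

Here Z = f(Y) is a deterministic function of Y, forming X → Y → Z.

Original I(X;Y) = 0.0825 bits

After applying f:
P(X,Z) where Z=f(Y):
- P(X,Z=0) = P(X,Y=0) + P(X,Y=2) + P(X,Y=3)
- P(X,Z=1) = P(X,Y=1)

I(X;Z) = I(X;f(Y)) = 0.0726 bits

Verification: 0.0825 ≥ 0.0726 ✓

Information cannot be created by processing; the function f can only lose information about X.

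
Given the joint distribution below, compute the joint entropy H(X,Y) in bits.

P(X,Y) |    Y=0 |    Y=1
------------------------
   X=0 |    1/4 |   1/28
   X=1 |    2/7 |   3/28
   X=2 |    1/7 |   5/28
2.3782 bits

Joint entropy is H(X,Y) = -Σ_{x,y} p(x,y) log p(x,y).

Summing over all non-zero entries:
H(X,Y) = -[1/4·log_2(1/4) + 1/28·log_2(1/28) + 2/7·log_2(2/7) + 3/28·log_2(3/28) + 1/7·log_2(1/7) + 5/28·log_2(5/28)]
H(X,Y) = 2.3782 bits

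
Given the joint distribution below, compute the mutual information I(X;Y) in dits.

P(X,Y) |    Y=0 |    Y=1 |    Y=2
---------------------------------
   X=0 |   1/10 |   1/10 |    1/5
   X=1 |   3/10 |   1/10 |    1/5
0.0140 dits

Mutual information: I(X;Y) = H(X) + H(Y) - H(X,Y)

Marginals:
P(X) = (2/5, 3/5), H(X) = 0.2923 dits
P(Y) = (2/5, 1/5, 2/5), H(Y) = 0.4581 dits

Joint entropy: H(X,Y) = 0.7365 dits

I(X;Y) = 0.2923 + 0.4581 - 0.7365 = 0.0140 dits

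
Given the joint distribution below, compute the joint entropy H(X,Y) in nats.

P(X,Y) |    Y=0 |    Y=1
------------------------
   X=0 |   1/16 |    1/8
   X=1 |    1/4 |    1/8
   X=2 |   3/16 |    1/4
1.7002 nats

Joint entropy is H(X,Y) = -Σ_{x,y} p(x,y) log p(x,y).

Summing over all non-zero entries:
H(X,Y) = -[1/16·log_e(1/16) + 1/8·log_e(1/8) + 1/4·log_e(1/4) + 1/8·log_e(1/8) + 3/16·log_e(3/16) + 1/4·log_e(1/4)]
H(X,Y) = 1.7002 nats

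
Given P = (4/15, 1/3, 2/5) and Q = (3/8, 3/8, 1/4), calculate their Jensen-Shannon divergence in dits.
0.0061 dits

Jensen-Shannon divergence is:
JSD(P||Q) = 0.5 × D_KL(P||M) + 0.5 × D_KL(Q||M)
where M = 0.5 × (P + Q) is the mixture distribution.

M = 0.5 × (4/15, 1/3, 2/5) + 0.5 × (3/8, 3/8, 1/4) = (0.320833, 0.354167, 13/40)

D_KL(P||M) = 0.0059 dits
D_KL(Q||M) = 0.0062 dits

JSD(P||Q) = 0.5 × 0.0059 + 0.5 × 0.0062 = 0.0061 dits

Unlike KL divergence, JSD is symmetric and bounded: 0 ≤ JSD ≤ log(2).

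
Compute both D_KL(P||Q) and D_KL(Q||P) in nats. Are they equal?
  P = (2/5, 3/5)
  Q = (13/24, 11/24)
D_KL(P||Q) = 0.0403, D_KL(Q||P) = 0.0408

KL divergence is not symmetric: D_KL(P||Q) ≠ D_KL(Q||P) in general.

D_KL(P||Q) = 0.0403 nats
D_KL(Q||P) = 0.0408 nats

No, they are not equal!

This asymmetry is why KL divergence is not a true distance metric.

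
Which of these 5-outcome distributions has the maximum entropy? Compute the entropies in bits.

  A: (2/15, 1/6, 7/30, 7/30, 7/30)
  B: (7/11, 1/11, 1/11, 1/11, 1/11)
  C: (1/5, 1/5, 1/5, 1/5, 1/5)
C

For a discrete distribution over n outcomes, entropy is maximized by the uniform distribution.

Computing entropies:
H(A) = 2.2881 bits
H(B) = 1.6729 bits
H(C) = 2.3219 bits

The uniform distribution (where all probabilities equal 1/5) achieves the maximum entropy of log_2(5) = 2.3219 bits.

Distribution C has the highest entropy.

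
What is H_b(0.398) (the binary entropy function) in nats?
0.6722 nats

The binary entropy function is:
H(p) = -p log(p) - (1-p) log(1-p)

H(0.398) = -0.398 × log_e(0.398) - 0.602 × log_e(0.602)
H(0.398) = 0.6722 nats

Note: Binary entropy is maximized at p=0.5 (H=1 bit) and minimized at p=0 or p=1 (H=0).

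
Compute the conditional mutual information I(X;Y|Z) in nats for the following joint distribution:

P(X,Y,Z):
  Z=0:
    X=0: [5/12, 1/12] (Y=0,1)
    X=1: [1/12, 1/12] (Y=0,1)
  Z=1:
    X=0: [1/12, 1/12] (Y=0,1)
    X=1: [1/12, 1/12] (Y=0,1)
0.0341 nats

Conditional mutual information: I(X;Y|Z) = H(X|Z) + H(Y|Z) - H(X,Y|Z)

H(Z) = 0.6365
H(X,Z) = 1.2425 → H(X|Z) = 0.6059
H(Y,Z) = 1.2425 → H(Y|Z) = 0.6059
H(X,Y,Z) = 1.8143 → H(X,Y|Z) = 1.1778

I(X;Y|Z) = 0.6059 + 0.6059 - 1.1778 = 0.0341 nats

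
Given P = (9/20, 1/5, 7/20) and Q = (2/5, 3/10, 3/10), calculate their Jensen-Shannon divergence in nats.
0.0067 nats

Jensen-Shannon divergence is:
JSD(P||Q) = 0.5 × D_KL(P||M) + 0.5 × D_KL(Q||M)
where M = 0.5 × (P + Q) is the mixture distribution.

M = 0.5 × (9/20, 1/5, 7/20) + 0.5 × (2/5, 3/10, 3/10) = (17/40, 1/4, 13/40)

D_KL(P||M) = 0.0070 nats
D_KL(Q||M) = 0.0064 nats

JSD(P||Q) = 0.5 × 0.0070 + 0.5 × 0.0064 = 0.0067 nats

Unlike KL divergence, JSD is symmetric and bounded: 0 ≤ JSD ≤ log(2).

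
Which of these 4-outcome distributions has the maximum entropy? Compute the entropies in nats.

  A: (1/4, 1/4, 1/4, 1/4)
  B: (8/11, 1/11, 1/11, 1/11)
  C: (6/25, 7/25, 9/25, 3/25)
A

For a discrete distribution over n outcomes, entropy is maximized by the uniform distribution.

Computing entropies:
H(A) = 1.3863 nats
H(B) = 0.8856 nats
H(C) = 1.3212 nats

The uniform distribution (where all probabilities equal 1/4) achieves the maximum entropy of log_e(4) = 1.3863 nats.

Distribution A has the highest entropy.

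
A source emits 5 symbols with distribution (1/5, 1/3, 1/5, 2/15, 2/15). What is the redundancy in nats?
0.0622 nats

Redundancy measures how far a source is from maximum entropy:
R = H_max - H(X)

Maximum entropy for 5 symbols: H_max = log_e(5) = 1.6094 nats
Actual entropy: H(X) = 1.5473 nats
Redundancy: R = 1.6094 - 1.5473 = 0.0622 nats

This redundancy represents potential for compression: the source could be compressed by 0.0622 nats per symbol.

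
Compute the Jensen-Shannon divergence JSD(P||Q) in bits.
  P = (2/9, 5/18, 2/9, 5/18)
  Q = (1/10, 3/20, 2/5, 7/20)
0.0527 bits

Jensen-Shannon divergence is:
JSD(P||Q) = 0.5 × D_KL(P||M) + 0.5 × D_KL(Q||M)
where M = 0.5 × (P + Q) is the mixture distribution.

M = 0.5 × (2/9, 5/18, 2/9, 5/18) + 0.5 × (1/10, 3/20, 2/5, 7/20) = (0.161111, 0.213889, 0.311111, 0.313889)

D_KL(P||M) = 0.0510 bits
D_KL(Q||M) = 0.0544 bits

JSD(P||Q) = 0.5 × 0.0510 + 0.5 × 0.0544 = 0.0527 bits

Unlike KL divergence, JSD is symmetric and bounded: 0 ≤ JSD ≤ log(2).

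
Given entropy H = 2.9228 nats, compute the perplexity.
18.5933

Perplexity is e^H (or exp(H) for natural log).

H = 2.9228 nats
Perplexity = e^2.9228 = 18.5933

Interpretation: The model's uncertainty is equivalent to choosing uniformly among 18.6 options.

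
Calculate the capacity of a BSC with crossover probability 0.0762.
0.6114 bits

For a binary symmetric channel (BSC) with error probability p:
Capacity C = 1 - H(p) bits per symbol

where H(p) = -p log₂(p) - (1-p) log₂(1-p) is the binary entropy function.

H(0.0762) = 0.3886 bits
C = 1 - 0.3886 = 0.6114 bits per symbol

This means we can reliably transmit up to 0.6114 bits of information per channel use.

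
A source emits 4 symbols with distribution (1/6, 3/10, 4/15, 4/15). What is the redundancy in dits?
0.0094 dits

Redundancy measures how far a source is from maximum entropy:
R = H_max - H(X)

Maximum entropy for 4 symbols: H_max = log_10(4) = 0.6021 dits
Actual entropy: H(X) = 0.5927 dits
Redundancy: R = 0.6021 - 0.5927 = 0.0094 dits

This redundancy represents potential for compression: the source could be compressed by 0.0094 dits per symbol.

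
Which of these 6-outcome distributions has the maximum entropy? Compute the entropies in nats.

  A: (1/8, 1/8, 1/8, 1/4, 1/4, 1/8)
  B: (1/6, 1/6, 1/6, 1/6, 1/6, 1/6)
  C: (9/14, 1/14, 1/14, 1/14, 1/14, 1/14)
B

For a discrete distribution over n outcomes, entropy is maximized by the uniform distribution.

Computing entropies:
H(A) = 1.7329 nats
H(B) = 1.7918 nats
H(C) = 1.2266 nats

The uniform distribution (where all probabilities equal 1/6) achieves the maximum entropy of log_e(6) = 1.7918 nats.

Distribution B has the highest entropy.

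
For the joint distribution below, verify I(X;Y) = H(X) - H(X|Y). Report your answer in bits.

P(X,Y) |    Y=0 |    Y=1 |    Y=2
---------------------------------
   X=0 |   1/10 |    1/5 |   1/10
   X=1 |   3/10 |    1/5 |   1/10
I(X;Y) = 0.0464 bits

Mutual information has multiple equivalent forms:
- I(X;Y) = H(X) - H(X|Y)
- I(X;Y) = H(Y) - H(Y|X)
- I(X;Y) = H(X) + H(Y) - H(X,Y)

Computing all quantities:
H(X) = 0.9710, H(Y) = 1.5219, H(X,Y) = 2.4464
H(X|Y) = 0.9245, H(Y|X) = 1.4755

Verification:
H(X) - H(X|Y) = 0.9710 - 0.9245 = 0.0464
H(Y) - H(Y|X) = 1.5219 - 1.4755 = 0.0464
H(X) + H(Y) - H(X,Y) = 0.9710 + 1.5219 - 2.4464 = 0.0464

All forms give I(X;Y) = 0.0464 bits. ✓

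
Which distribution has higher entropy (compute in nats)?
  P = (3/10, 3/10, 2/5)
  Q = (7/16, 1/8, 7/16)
P

Computing entropies in nats:
H(P) = 1.0889
H(Q) = 0.9833

Distribution P has higher entropy.

Intuition: The distribution closer to uniform (more spread out) has higher entropy.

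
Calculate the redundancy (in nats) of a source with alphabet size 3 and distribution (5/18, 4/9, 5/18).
0.0266 nats

Redundancy measures how far a source is from maximum entropy:
R = H_max - H(X)

Maximum entropy for 3 symbols: H_max = log_e(3) = 1.0986 nats
Actual entropy: H(X) = 1.0720 nats
Redundancy: R = 1.0986 - 1.0720 = 0.0266 nats

This redundancy represents potential for compression: the source could be compressed by 0.0266 nats per symbol.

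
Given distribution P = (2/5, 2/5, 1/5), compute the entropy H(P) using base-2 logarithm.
1.5219 bits

Shannon entropy is H(X) = -Σ p(x) log p(x).

For P = (2/5, 2/5, 1/5):
H = -2/5 × log_2(2/5) -2/5 × log_2(2/5) -1/5 × log_2(1/5)
H = 1.5219 bits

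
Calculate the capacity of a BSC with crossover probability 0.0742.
0.6186 bits

For a binary symmetric channel (BSC) with error probability p:
Capacity C = 1 - H(p) bits per symbol

where H(p) = -p log₂(p) - (1-p) log₂(1-p) is the binary entropy function.

H(0.0742) = 0.3814 bits
C = 1 - 0.3814 = 0.6186 bits per symbol

This means we can reliably transmit up to 0.6186 bits of information per channel use.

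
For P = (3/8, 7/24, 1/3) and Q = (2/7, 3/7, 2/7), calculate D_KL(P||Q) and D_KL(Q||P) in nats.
D_KL(P||Q) = 0.0411, D_KL(Q||P) = 0.0432

KL divergence is not symmetric: D_KL(P||Q) ≠ D_KL(Q||P) in general.

D_KL(P||Q) = 0.0411 nats
D_KL(Q||P) = 0.0432 nats

No, they are not equal!

This asymmetry is why KL divergence is not a true distance metric.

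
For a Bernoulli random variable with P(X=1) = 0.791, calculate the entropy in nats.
0.5126 nats

The binary entropy function is:
H(p) = -p log(p) - (1-p) log(1-p)

H(0.791) = -0.791 × log_e(0.791) - 0.209 × log_e(0.209)
H(0.791) = 0.5126 nats

Note: Binary entropy is maximized at p=0.5 (H=1 bit) and minimized at p=0 or p=1 (H=0).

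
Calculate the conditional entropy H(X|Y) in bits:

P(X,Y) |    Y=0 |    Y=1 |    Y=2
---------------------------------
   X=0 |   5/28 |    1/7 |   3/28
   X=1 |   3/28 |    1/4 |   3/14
0.9394 bits

Using the chain rule: H(X|Y) = H(X,Y) - H(Y)

First, compute H(X,Y) = 2.5116 bits

Marginal P(Y) = (2/7, 11/28, 9/28)
H(Y) = 1.5722 bits

H(X|Y) = H(X,Y) - H(Y) = 2.5116 - 1.5722 = 0.9394 bits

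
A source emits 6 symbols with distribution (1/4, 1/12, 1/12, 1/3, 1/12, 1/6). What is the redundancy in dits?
0.0691 dits

Redundancy measures how far a source is from maximum entropy:
R = H_max - H(X)

Maximum entropy for 6 symbols: H_max = log_10(6) = 0.7782 dits
Actual entropy: H(X) = 0.7090 dits
Redundancy: R = 0.7782 - 0.7090 = 0.0691 dits

This redundancy represents potential for compression: the source could be compressed by 0.0691 dits per symbol.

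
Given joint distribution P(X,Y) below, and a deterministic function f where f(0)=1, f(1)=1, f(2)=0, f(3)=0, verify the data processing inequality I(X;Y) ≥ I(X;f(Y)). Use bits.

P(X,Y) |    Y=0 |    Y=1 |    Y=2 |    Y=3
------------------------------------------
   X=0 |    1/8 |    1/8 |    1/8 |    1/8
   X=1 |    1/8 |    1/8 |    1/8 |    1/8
I(X;Y) = 0.0000, I(X;f(Y)) = 0.0000, inequality holds: 0.0000 ≥ 0.0000

Data Processing Inequality: For any Markov chain X → Y → Z, we have I(X;Y) ≥ I(X;Z).

Here Z = f(Y) is a deterministic function of Y, forming X → Y → Z.

Original I(X;Y) = 0.0000 bits

After applying f:
P(X,Z) where Z=f(Y):
- P(X,Z=0) = P(X,Y=2) + P(X,Y=3)
- P(X,Z=1) = P(X,Y=0) + P(X,Y=1)

I(X;Z) = I(X;f(Y)) = 0.0000 bits

Verification: 0.0000 ≥ 0.0000 ✓

Information cannot be created by processing; the function f can only lose information about X.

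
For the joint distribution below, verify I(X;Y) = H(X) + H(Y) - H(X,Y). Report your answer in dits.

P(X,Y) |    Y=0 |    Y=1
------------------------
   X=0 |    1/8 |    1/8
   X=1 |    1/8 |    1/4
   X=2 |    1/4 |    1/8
I(X;Y) = 0.0184 dits

Mutual information has multiple equivalent forms:
- I(X;Y) = H(X) - H(X|Y)
- I(X;Y) = H(Y) - H(Y|X)
- I(X;Y) = H(X) + H(Y) - H(X,Y)

Computing all quantities:
H(X) = 0.4700, H(Y) = 0.3010, H(X,Y) = 0.7526
H(X|Y) = 0.4515, H(Y|X) = 0.2826

Verification:
H(X) - H(X|Y) = 0.4700 - 0.4515 = 0.0184
H(Y) - H(Y|X) = 0.3010 - 0.2826 = 0.0184
H(X) + H(Y) - H(X,Y) = 0.4700 + 0.3010 - 0.7526 = 0.0184

All forms give I(X;Y) = 0.0184 dits. ✓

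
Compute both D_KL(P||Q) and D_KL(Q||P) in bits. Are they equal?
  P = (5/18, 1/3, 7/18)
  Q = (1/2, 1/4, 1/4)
D_KL(P||Q) = 0.1507, D_KL(Q||P) = 0.1609

KL divergence is not symmetric: D_KL(P||Q) ≠ D_KL(Q||P) in general.

D_KL(P||Q) = 0.1507 bits
D_KL(Q||P) = 0.1609 bits

No, they are not equal!

This asymmetry is why KL divergence is not a true distance metric.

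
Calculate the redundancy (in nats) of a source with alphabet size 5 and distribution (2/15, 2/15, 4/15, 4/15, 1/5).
0.0453 nats

Redundancy measures how far a source is from maximum entropy:
R = H_max - H(X)

Maximum entropy for 5 symbols: H_max = log_e(5) = 1.6094 nats
Actual entropy: H(X) = 1.5641 nats
Redundancy: R = 1.6094 - 1.5641 = 0.0453 nats

This redundancy represents potential for compression: the source could be compressed by 0.0453 nats per symbol.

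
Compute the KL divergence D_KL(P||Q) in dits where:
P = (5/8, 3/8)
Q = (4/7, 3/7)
0.0026 dits

KL divergence: D_KL(P||Q) = Σ p(x) log(p(x)/q(x))

Computing term by term:
  x=0: 5/8 × log_10[(5/8)/(4/7)] = 5/8 × 0.0389 = 0.0243
  x=1: 3/8 × log_10[(3/8)/(3/7)] = 3/8 × -0.0580 = -0.0217

D_KL(P||Q) = 0.0026 dits

Note: KL divergence is always non-negative and equals 0 iff P = Q.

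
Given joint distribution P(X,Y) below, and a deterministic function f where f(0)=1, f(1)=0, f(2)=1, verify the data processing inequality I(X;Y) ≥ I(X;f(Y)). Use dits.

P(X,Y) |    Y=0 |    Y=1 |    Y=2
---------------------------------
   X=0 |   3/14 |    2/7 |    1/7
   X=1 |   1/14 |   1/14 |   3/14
I(X;Y) = 0.0313, I(X;f(Y)) = 0.0136, inequality holds: 0.0313 ≥ 0.0136

Data Processing Inequality: For any Markov chain X → Y → Z, we have I(X;Y) ≥ I(X;Z).

Here Z = f(Y) is a deterministic function of Y, forming X → Y → Z.

Original I(X;Y) = 0.0313 dits

After applying f:
P(X,Z) where Z=f(Y):
- P(X,Z=0) = P(X,Y=1)
- P(X,Z=1) = P(X,Y=0) + P(X,Y=2)

I(X;Z) = I(X;f(Y)) = 0.0136 dits

Verification: 0.0313 ≥ 0.0136 ✓

Information cannot be created by processing; the function f can only lose information about X.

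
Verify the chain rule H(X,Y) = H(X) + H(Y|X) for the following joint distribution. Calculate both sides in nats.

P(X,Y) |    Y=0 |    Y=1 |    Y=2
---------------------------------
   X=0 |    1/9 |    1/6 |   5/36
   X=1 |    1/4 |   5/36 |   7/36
H(X,Y) = 1.7561, H(X) = 0.6792, H(Y|X) = 1.0769 (all in nats)

Chain rule: H(X,Y) = H(X) + H(Y|X)

Left side — joint entropy directly:
H(X,Y) = -Σ p(x,y) log p(x,y) = 1.7561 nats

Right side — compute H(Y|X) from the conditional distributions:
P(X) = (5/12, 7/12), so H(X) = 0.6792 nats
H(Y|X) = Σ_x P(X=x) · H(Y|X=x):
  P(Y|X=0) = (4/15, 2/5, 1/3), H(Y|X=0) = 1.0852, weight P(X=0) = 5/12
  P(Y|X=1) = (3/7, 5/21, 1/3), H(Y|X=1) = 1.0710, weight P(X=1) = 7/12
H(Y|X) = 1.0769 nats

H(X) + H(Y|X) = 0.6792 + 1.0769 = 1.7561 nats

Both sides equal 1.7561 nats. ✓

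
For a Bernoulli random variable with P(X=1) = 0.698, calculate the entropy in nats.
0.6125 nats

The binary entropy function is:
H(p) = -p log(p) - (1-p) log(1-p)

H(0.698) = -0.698 × log_e(0.698) - 0.302 × log_e(0.302)
H(0.698) = 0.6125 nats

Note: Binary entropy is maximized at p=0.5 (H=1 bit) and minimized at p=0 or p=1 (H=0).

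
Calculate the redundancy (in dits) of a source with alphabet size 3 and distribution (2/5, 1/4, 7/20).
0.0079 dits

Redundancy measures how far a source is from maximum entropy:
R = H_max - H(X)

Maximum entropy for 3 symbols: H_max = log_10(3) = 0.4771 dits
Actual entropy: H(X) = 0.4693 dits
Redundancy: R = 0.4771 - 0.4693 = 0.0079 dits

This redundancy represents potential for compression: the source could be compressed by 0.0079 dits per symbol.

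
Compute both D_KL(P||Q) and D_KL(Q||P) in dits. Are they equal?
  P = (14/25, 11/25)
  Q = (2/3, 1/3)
D_KL(P||Q) = 0.0106, D_KL(Q||P) = 0.0103

KL divergence is not symmetric: D_KL(P||Q) ≠ D_KL(Q||P) in general.

D_KL(P||Q) = 0.0106 dits
D_KL(Q||P) = 0.0103 dits

No, they are not equal!

This asymmetry is why KL divergence is not a true distance metric.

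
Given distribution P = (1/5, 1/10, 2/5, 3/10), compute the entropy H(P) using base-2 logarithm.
1.8464 bits

Shannon entropy is H(X) = -Σ p(x) log p(x).

For P = (1/5, 1/10, 2/5, 3/10):
H = -1/5 × log_2(1/5) -1/10 × log_2(1/10) -2/5 × log_2(2/5) -3/10 × log_2(3/10)
H = 1.8464 bits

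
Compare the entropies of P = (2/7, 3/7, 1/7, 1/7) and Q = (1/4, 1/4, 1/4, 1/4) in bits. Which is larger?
Q

Computing entropies in bits:
H(P) = 1.8424
H(Q) = 2.0000

Distribution Q has higher entropy.

Intuition: The distribution closer to uniform (more spread out) has higher entropy.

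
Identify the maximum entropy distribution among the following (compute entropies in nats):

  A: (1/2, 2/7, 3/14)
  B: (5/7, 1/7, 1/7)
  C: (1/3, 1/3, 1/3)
C

For a discrete distribution over n outcomes, entropy is maximized by the uniform distribution.

Computing entropies:
H(A) = 1.0346 nats
H(B) = 0.7963 nats
H(C) = 1.0986 nats

The uniform distribution (where all probabilities equal 1/3) achieves the maximum entropy of log_e(3) = 1.0986 nats.

Distribution C has the highest entropy.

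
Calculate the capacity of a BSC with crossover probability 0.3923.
0.0337 bits

For a binary symmetric channel (BSC) with error probability p:
Capacity C = 1 - H(p) bits per symbol

where H(p) = -p log₂(p) - (1-p) log₂(1-p) is the binary entropy function.

H(0.3923) = 0.9663 bits
C = 1 - 0.9663 = 0.0337 bits per symbol

This means we can reliably transmit up to 0.0337 bits of information per channel use.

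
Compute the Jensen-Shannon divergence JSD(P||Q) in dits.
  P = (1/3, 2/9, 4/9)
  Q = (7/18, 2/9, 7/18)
0.0009 dits

Jensen-Shannon divergence is:
JSD(P||Q) = 0.5 × D_KL(P||M) + 0.5 × D_KL(Q||M)
where M = 0.5 × (P + Q) is the mixture distribution.

M = 0.5 × (1/3, 2/9, 4/9) + 0.5 × (7/18, 2/9, 7/18) = (13/36, 2/9, 5/12)

D_KL(P||M) = 0.0009 dits
D_KL(Q||M) = 0.0009 dits

JSD(P||Q) = 0.5 × 0.0009 + 0.5 × 0.0009 = 0.0009 dits

Unlike KL divergence, JSD is symmetric and bounded: 0 ≤ JSD ≤ log(2).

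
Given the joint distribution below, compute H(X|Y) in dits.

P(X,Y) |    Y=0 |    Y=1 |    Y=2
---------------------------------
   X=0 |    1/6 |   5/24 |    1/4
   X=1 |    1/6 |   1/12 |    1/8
0.2798 dits

Using the chain rule: H(X|Y) = H(X,Y) - H(Y)

First, compute H(X,Y) = 0.7546 dits

Marginal P(Y) = (1/3, 7/24, 3/8)
H(Y) = 0.4749 dits

H(X|Y) = H(X,Y) - H(Y) = 0.7546 - 0.4749 = 0.2798 dits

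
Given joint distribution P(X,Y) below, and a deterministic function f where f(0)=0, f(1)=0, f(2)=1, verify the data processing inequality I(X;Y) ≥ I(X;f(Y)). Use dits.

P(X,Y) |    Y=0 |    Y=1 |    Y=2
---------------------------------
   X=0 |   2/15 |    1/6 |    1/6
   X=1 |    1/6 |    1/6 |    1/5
I(X;Y) = 0.0005, I(X;f(Y)) = 0.0001, inequality holds: 0.0005 ≥ 0.0001

Data Processing Inequality: For any Markov chain X → Y → Z, we have I(X;Y) ≥ I(X;Z).

Here Z = f(Y) is a deterministic function of Y, forming X → Y → Z.

Original I(X;Y) = 0.0005 dits

After applying f:
P(X,Z) where Z=f(Y):
- P(X,Z=0) = P(X,Y=0) + P(X,Y=1)
- P(X,Z=1) = P(X,Y=2)

I(X;Z) = I(X;f(Y)) = 0.0001 dits

Verification: 0.0005 ≥ 0.0001 ✓

Information cannot be created by processing; the function f can only lose information about X.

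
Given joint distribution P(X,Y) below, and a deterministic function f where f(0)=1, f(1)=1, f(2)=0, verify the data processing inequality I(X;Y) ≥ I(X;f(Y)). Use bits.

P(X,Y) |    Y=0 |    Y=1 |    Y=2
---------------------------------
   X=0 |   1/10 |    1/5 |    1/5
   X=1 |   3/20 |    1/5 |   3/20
I(X;Y) = 0.0124, I(X;f(Y)) = 0.0079, inequality holds: 0.0124 ≥ 0.0079

Data Processing Inequality: For any Markov chain X → Y → Z, we have I(X;Y) ≥ I(X;Z).

Here Z = f(Y) is a deterministic function of Y, forming X → Y → Z.

Original I(X;Y) = 0.0124 bits

After applying f:
P(X,Z) where Z=f(Y):
- P(X,Z=0) = P(X,Y=2)
- P(X,Z=1) = P(X,Y=0) + P(X,Y=1)

I(X;Z) = I(X;f(Y)) = 0.0079 bits

Verification: 0.0124 ≥ 0.0079 ✓

Information cannot be created by processing; the function f can only lose information about X.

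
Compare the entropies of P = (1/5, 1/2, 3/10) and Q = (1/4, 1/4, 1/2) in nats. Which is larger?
Q

Computing entropies in nats:
H(P) = 1.0297
H(Q) = 1.0397

Distribution Q has higher entropy.

Intuition: The distribution closer to uniform (more spread out) has higher entropy.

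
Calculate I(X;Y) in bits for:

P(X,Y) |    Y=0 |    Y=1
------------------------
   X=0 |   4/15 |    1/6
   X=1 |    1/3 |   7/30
0.0005 bits

Mutual information: I(X;Y) = H(X) + H(Y) - H(X,Y)

Marginals:
P(X) = (13/30, 17/30), H(X) = 0.9871 bits
P(Y) = (3/5, 2/5), H(Y) = 0.9710 bits

Joint entropy: H(X,Y) = 1.9575 bits

I(X;Y) = 0.9871 + 0.9710 - 1.9575 = 0.0005 bits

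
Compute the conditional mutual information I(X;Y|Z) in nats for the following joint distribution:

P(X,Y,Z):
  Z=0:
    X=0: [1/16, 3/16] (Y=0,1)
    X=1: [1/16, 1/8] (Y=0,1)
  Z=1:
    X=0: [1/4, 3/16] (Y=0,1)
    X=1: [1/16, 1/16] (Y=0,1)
0.0028 nats

Conditional mutual information: I(X;Y|Z) = H(X|Z) + H(Y|Z) - H(X,Y|Z)

H(Z) = 0.6853
H(X,Z) = 1.2820 → H(X|Z) = 0.5967
H(Y,Z) = 1.3335 → H(Y|Z) = 0.6482
H(X,Y,Z) = 1.9274 → H(X,Y|Z) = 1.2421

I(X;Y|Z) = 0.5967 + 0.6482 - 1.2421 = 0.0028 nats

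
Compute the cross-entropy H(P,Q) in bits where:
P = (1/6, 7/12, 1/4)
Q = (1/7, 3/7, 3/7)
1.4866 bits

Cross-entropy: H(P,Q) = -Σ p(x) log q(x)

Alternatively: H(P,Q) = H(P) + D_KL(P||Q)
H(P) = 1.3844 bits
D_KL(P||Q) = 0.1021 bits

H(P,Q) = 1.3844 + 0.1021 = 1.4866 bits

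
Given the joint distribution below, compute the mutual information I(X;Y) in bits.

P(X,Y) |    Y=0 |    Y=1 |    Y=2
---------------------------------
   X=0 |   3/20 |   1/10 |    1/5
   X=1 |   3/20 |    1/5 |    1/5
0.0173 bits

Mutual information: I(X;Y) = H(X) + H(Y) - H(X,Y)

Marginals:
P(X) = (9/20, 11/20), H(X) = 0.9928 bits
P(Y) = (3/10, 3/10, 2/5), H(Y) = 1.5710 bits

Joint entropy: H(X,Y) = 2.5464 bits

I(X;Y) = 0.9928 + 1.5710 - 2.5464 = 0.0173 bits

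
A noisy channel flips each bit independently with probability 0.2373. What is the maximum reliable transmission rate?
0.2095 bits

For a binary symmetric channel (BSC) with error probability p:
Capacity C = 1 - H(p) bits per symbol

where H(p) = -p log₂(p) - (1-p) log₂(1-p) is the binary entropy function.

H(0.2373) = 0.7905 bits
C = 1 - 0.7905 = 0.2095 bits per symbol

This means we can reliably transmit up to 0.2095 bits of information per channel use.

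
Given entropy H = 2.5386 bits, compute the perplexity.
5.8102

Perplexity is 2^H (or exp(H) for natural log).

H = 2.5386 bits
Perplexity = 2^2.5386 = 5.8102

Interpretation: The model's uncertainty is equivalent to choosing uniformly among 5.8 options.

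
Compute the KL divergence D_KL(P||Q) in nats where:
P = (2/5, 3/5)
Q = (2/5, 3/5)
0.0000 nats

KL divergence: D_KL(P||Q) = Σ p(x) log(p(x)/q(x))

Computing term by term:
  x=0: 2/5 × log_e[(2/5)/(2/5)] = 2/5 × 0.0000 = 0.0000
  x=1: 3/5 × log_e[(3/5)/(3/5)] = 3/5 × 0.0000 = 0.0000

D_KL(P||Q) = 0.0000 nats

Note: KL divergence is always non-negative and equals 0 iff P = Q.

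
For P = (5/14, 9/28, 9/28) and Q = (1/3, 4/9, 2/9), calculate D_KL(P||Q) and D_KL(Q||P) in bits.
D_KL(P||Q) = 0.0564, D_KL(Q||P) = 0.0563

KL divergence is not symmetric: D_KL(P||Q) ≠ D_KL(Q||P) in general.

D_KL(P||Q) = 0.0564 bits
D_KL(Q||P) = 0.0563 bits

No, they are not equal!

This asymmetry is why KL divergence is not a true distance metric.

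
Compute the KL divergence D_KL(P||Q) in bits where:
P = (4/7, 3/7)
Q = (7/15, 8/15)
0.0317 bits

KL divergence: D_KL(P||Q) = Σ p(x) log(p(x)/q(x))

Computing term by term:
  x=0: 4/7 × log_2[(4/7)/(7/15)] = 4/7 × 0.2922 = 0.1670
  x=1: 3/7 × log_2[(3/7)/(8/15)] = 3/7 × -0.3155 = -0.1352

D_KL(P||Q) = 0.0317 bits

Note: KL divergence is always non-negative and equals 0 iff P = Q.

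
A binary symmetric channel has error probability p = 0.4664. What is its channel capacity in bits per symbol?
0.0033 bits

For a binary symmetric channel (BSC) with error probability p:
Capacity C = 1 - H(p) bits per symbol

where H(p) = -p log₂(p) - (1-p) log₂(1-p) is the binary entropy function.

H(0.4664) = 0.9967 bits
C = 1 - 0.9967 = 0.0033 bits per symbol

This means we can reliably transmit up to 0.0033 bits of information per channel use.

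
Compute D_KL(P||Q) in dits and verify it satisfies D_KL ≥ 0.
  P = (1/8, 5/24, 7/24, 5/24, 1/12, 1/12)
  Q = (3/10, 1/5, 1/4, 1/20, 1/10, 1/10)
0.0916 dits

KL divergence satisfies the Gibbs inequality: D_KL(P||Q) ≥ 0 for all distributions P, Q.

D_KL(P||Q) = Σ p(x) log(p(x)/q(x))
Term by term:
  x=0: 1/8 × log_10[(1/8)/(3/10)] = -0.0475
  x=1: 5/24 × log_10[(5/24)/(1/5)] = 0.0037
  x=2: 7/24 × log_10[(7/24)/(1/4)] = 0.0195
  x=3: 5/24 × log_10[(5/24)/(1/20)] = 0.1291
  x=4: 1/12 × log_10[(1/12)/(1/10)] = -0.0066
  x=5: 1/12 × log_10[(1/12)/(1/10)] = -0.0066
D_KL(P||Q) = 0.0916 dits

D_KL(P||Q) = 0.0916 ≥ 0 ✓

This non-negativity is a fundamental property: relative entropy cannot be negative because it measures how different Q is from P.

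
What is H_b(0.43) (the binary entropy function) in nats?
0.6833 nats

The binary entropy function is:
H(p) = -p log(p) - (1-p) log(1-p)

H(0.43) = -0.43 × log_e(0.43) - 0.57 × log_e(0.57)
H(0.43) = 0.6833 nats

Note: Binary entropy is maximized at p=0.5 (H=1 bit) and minimized at p=0 or p=1 (H=0).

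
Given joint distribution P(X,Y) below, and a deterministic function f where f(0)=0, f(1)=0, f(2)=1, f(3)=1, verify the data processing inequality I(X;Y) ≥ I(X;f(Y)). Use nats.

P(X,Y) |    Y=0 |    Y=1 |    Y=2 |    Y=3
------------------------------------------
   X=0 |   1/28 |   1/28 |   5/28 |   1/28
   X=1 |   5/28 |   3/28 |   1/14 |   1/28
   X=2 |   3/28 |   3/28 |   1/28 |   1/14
I(X;Y) = 0.1318, I(X;f(Y)) = 0.0875, inequality holds: 0.1318 ≥ 0.0875

Data Processing Inequality: For any Markov chain X → Y → Z, we have I(X;Y) ≥ I(X;Z).

Here Z = f(Y) is a deterministic function of Y, forming X → Y → Z.

Original I(X;Y) = 0.1318 nats

After applying f:
P(X,Z) where Z=f(Y):
- P(X,Z=0) = P(X,Y=0) + P(X,Y=1)
- P(X,Z=1) = P(X,Y=2) + P(X,Y=3)

I(X;Z) = I(X;f(Y)) = 0.0875 nats

Verification: 0.1318 ≥ 0.0875 ✓

Information cannot be created by processing; the function f can only lose information about X.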